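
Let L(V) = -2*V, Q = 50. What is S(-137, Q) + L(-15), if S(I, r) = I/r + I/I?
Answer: 1413/50 ≈ 28.260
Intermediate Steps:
S(I, r) = 1 + I/r (S(I, r) = I/r + 1 = 1 + I/r)
S(-137, Q) + L(-15) = (-137 + 50)/50 - 2*(-15) = (1/50)*(-87) + 30 = -87/50 + 30 = 1413/50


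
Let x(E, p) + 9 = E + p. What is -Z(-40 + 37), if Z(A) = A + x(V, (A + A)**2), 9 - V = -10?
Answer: -43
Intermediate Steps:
V = 19 (V = 9 - 1*(-10) = 9 + 10 = 19)
x(E, p) = -9 + E + p (x(E, p) = -9 + (E + p) = -9 + E + p)
Z(A) = 10 + A + 4*A**2 (Z(A) = A + (-9 + 19 + (A + A)**2) = A + (-9 + 19 + (2*A)**2) = A + (-9 + 19 + 4*A**2) = A + (10 + 4*A**2) = 10 + A + 4*A**2)
-Z(-40 + 37) = -(10 + (-40 + 37) + 4*(-40 + 37)**2) = -(10 - 3 + 4*(-3)**2) = -(10 - 3 + 4*9) = -(10 - 3 + 36) = -1*43 = -43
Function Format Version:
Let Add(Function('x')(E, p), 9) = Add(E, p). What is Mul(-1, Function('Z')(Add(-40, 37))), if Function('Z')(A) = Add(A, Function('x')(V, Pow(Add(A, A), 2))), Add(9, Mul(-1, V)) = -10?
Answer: -43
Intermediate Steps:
V = 19 (V = Add(9, Mul(-1, -10)) = Add(9, 10) = 19)
Function('x')(E, p) = Add(-9, E, p) (Function('x')(E, p) = Add(-9, Add(E, p)) = Add(-9, E, p))
Function('Z')(A) = Add(10, A, Mul(4, Pow(A, 2))) (Function('Z')(A) = Add(A, Add(-9, 19, Pow(Add(A, A), 2))) = Add(A, Add(-9, 19, Pow(Mul(2, A), 2))) = Add(A, Add(-9, 19, Mul(4, Pow(A, 2)))) = Add(A, Add(10, Mul(4, Pow(A, 2)))) = Add(10, A, Mul(4, Pow(A, 2))))
Mul(-1, Function('Z')(Add(-40, 37))) = Mul(-1, Add(10, Add(-40, 37), Mul(4, Pow(Add(-40, 37), 2)))) = Mul(-1, Add(10, -3, Mul(4, Pow(-3, 2)))) = Mul(-1, Add(10, -3, Mul(4, 9))) = Mul(-1, Add(10, -3, 36)) = Mul(-1, 43) = -43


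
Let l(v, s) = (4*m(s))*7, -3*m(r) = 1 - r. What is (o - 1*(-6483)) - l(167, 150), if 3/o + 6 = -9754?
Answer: 149103511/29280 ≈ 5092.3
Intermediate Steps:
m(r) = -⅓ + r/3 (m(r) = -(1 - r)/3 = -⅓ + r/3)
l(v, s) = -28/3 + 28*s/3 (l(v, s) = (4*(-⅓ + s/3))*7 = (-4/3 + 4*s/3)*7 = -28/3 + 28*s/3)
o = -3/9760 (o = 3/(-6 - 9754) = 3/(-9760) = 3*(-1/9760) = -3/9760 ≈ -0.00030738)
(o - 1*(-6483)) - l(167, 150) = (-3/9760 - 1*(-6483)) - (-28/3 + (28/3)*150) = (-3/9760 + 6483) - (-28/3 + 1400) = 63274077/9760 - 1*4172/3 = 63274077/9760 - 4172/3 = 149103511/29280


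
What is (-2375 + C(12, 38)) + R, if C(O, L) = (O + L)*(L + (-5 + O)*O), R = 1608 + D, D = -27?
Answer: 5306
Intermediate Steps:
R = 1581 (R = 1608 - 27 = 1581)
C(O, L) = (L + O)*(L + O*(-5 + O))
(-2375 + C(12, 38)) + R = (-2375 + (38² + 12³ - 5*12² + 38*12² - 4*38*12)) + 1581 = (-2375 + (1444 + 1728 - 5*144 + 38*144 - 1824)) + 1581 = (-2375 + (1444 + 1728 - 720 + 5472 - 1824)) + 1581 = (-2375 + 6100) + 1581 = 3725 + 1581 = 5306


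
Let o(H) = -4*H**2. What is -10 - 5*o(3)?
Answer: 170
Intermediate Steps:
-10 - 5*o(3) = -10 - (-20)*3**2 = -10 - (-20)*9 = -10 - 5*(-36) = -10 + 180 = 170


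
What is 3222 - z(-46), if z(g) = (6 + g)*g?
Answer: 1382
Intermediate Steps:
z(g) = g*(6 + g)
3222 - z(-46) = 3222 - (-46)*(6 - 46) = 3222 - (-46)*(-40) = 3222 - 1*1840 = 3222 - 1840 = 1382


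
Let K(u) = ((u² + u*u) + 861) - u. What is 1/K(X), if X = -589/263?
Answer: 69169/60403258 ≈ 0.0011451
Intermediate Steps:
X = -589/263 (X = -589*1/263 = -589/263 ≈ -2.2395)
K(u) = 861 - u + 2*u² (K(u) = ((u² + u²) + 861) - u = (2*u² + 861) - u = (861 + 2*u²) - u = 861 - u + 2*u²)
1/K(X) = 1/(861 - 1*(-589/263) + 2*(-589/263)²) = 1/(861 + 589/263 + 2*(346921/69169)) = 1/(861 + 589/263 + 693842/69169) = 1/(60403258/69169) = 69169/60403258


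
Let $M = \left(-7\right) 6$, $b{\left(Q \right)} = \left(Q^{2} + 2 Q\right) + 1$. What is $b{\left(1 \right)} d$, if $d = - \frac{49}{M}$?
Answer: $\frac{14}{3} \approx 4.6667$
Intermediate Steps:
$b{\left(Q \right)} = 1 + Q^{2} + 2 Q$
$M = -42$
$d = \frac{7}{6}$ ($d = - \frac{49}{-42} = \left(-49\right) \left(- \frac{1}{42}\right) = \frac{7}{6} \approx 1.1667$)
$b{\left(1 \right)} d = \left(1 + 1^{2} + 2 \cdot 1\right) \frac{7}{6} = \left(1 + 1 + 2\right) \frac{7}{6} = 4 \cdot \frac{7}{6} = \frac{14}{3}$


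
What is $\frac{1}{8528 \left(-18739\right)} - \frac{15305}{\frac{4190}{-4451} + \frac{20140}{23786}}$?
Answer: $\frac{6473601389660431499}{40032250126960} \approx 1.6171 \cdot 10^{5}$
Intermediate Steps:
$\frac{1}{8528 \left(-18739\right)} - \frac{15305}{\frac{4190}{-4451} + \frac{20140}{23786}} = \frac{1}{8528} \left(- \frac{1}{18739}\right) - \frac{15305}{4190 \left(- \frac{1}{4451}\right) + 20140 \cdot \frac{1}{23786}} = - \frac{1}{159806192} - \frac{15305}{- \frac{4190}{4451} + \frac{10070}{11893}} = - \frac{1}{159806192} - \frac{15305}{- \frac{5010100}{52935743}} = - \frac{1}{159806192} - - \frac{162036309323}{1002020} = - \frac{1}{159806192} + \frac{162036309323}{1002020} = \frac{6473601389660431499}{40032250126960}$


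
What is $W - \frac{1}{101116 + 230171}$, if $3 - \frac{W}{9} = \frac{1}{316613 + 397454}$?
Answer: $\frac{6387146388533}{236561114229} \approx 27.0$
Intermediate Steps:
$W = \frac{19279800}{714067}$ ($W = 27 - \frac{9}{316613 + 397454} = 27 - \frac{9}{714067} = \frac{19279800}{714067} \approx 27.0$)
$W - \frac{1}{101116 + 230171} = \frac{19279800}{714067} - \frac{1}{101116 + 230171} = \frac{19279800}{714067} - \frac{1}{331287} = \frac{6387146388533}{236561114229}$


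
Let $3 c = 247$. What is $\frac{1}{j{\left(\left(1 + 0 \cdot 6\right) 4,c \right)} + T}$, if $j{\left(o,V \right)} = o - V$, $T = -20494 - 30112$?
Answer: $- \frac{3}{152053} \approx -1.973 \cdot 10^{-5}$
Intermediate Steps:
$c = \frac{247}{3}$ ($c = \frac{1}{3} \cdot 247 = \frac{247}{3} \approx 82.333$)
$T = -50606$
$\frac{1}{j{\left(\left(1 + 0 \cdot 6\right) 4,c \right)} + T} = \frac{1}{\left(\left(1 + 0 \cdot 6\right) 4 - \frac{247}{3}\right) - 50606} = \frac{1}{\left(\left(1 + 0\right) 4 - \frac{247}{3}\right) - 50606} = \frac{1}{\left(1 \cdot 4 - \frac{247}{3}\right) - 50606} = \frac{1}{\left(4 - \frac{247}{3}\right) - 50606} = \frac{1}{- \frac{235}{3} - 50606} = \frac{1}{- \frac{152053}{3}} = - \frac{3}{152053}$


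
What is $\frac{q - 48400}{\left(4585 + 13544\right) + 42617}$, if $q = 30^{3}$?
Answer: $- \frac{10700}{30373} \approx -0.35229$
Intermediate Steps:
$q = 27000$
$\frac{q - 48400}{\left(4585 + 13544\right) + 42617} = \frac{27000 - 48400}{\left(4585 + 13544\right) + 42617} = - \frac{21400}{18129 + 42617} = - \frac{21400}{60746} = \left(-21400\right) \frac{1}{60746} = - \frac{10700}{30373}$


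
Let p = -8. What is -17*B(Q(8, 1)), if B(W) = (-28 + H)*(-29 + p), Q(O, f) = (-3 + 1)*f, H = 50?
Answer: 13838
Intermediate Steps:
Q(O, f) = -2*f
B(W) = -814 (B(W) = (-28 + 50)*(-29 - 8) = 22*(-37) = -814)
-17*B(Q(8, 1)) = -17*(-814) = 13838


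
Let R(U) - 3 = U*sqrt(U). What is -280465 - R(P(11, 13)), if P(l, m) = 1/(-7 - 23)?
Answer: -280468 + I*sqrt(30)/900 ≈ -2.8047e+5 + 0.0060858*I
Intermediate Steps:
P(l, m) = -1/30 (P(l, m) = 1/(-30) = -1/30)
R(U) = 3 + U**(3/2) (R(U) = 3 + U*sqrt(U) = 3 + U**(3/2))
-280465 - R(P(11, 13)) = -280465 - (3 + (-1/30)**(3/2)) = -280465 - (3 - I*sqrt(30)/900) = -280465 + (-3 + I*sqrt(30)/900) = -280468 + I*sqrt(30)/900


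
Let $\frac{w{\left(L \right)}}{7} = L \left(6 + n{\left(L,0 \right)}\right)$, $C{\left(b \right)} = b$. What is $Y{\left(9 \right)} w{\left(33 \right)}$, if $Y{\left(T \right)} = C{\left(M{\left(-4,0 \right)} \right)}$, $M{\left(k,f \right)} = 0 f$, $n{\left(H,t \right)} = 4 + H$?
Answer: $0$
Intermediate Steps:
$M{\left(k,f \right)} = 0$
$Y{\left(T \right)} = 0$
$w{\left(L \right)} = 7 L \left(10 + L\right)$ ($w{\left(L \right)} = 7 L \left(6 + \left(4 + L\right)\right) = 7 L \left(10 + L\right)$)
$Y{\left(9 \right)} w{\left(33 \right)} = 0 \cdot 7 \cdot 33 \left(10 + 33\right) = 0 \cdot 7 \cdot 33 \cdot 43 = 0 \cdot 9933 = 0$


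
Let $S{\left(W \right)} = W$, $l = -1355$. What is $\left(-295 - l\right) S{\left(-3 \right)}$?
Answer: $-3180$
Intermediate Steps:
$\left(-295 - l\right) S{\left(-3 \right)} = \left(-295 - -1355\right) \left(-3\right) = \left(-295 + 1355\right) \left(-3\right) = 1060 \left(-3\right) = -3180$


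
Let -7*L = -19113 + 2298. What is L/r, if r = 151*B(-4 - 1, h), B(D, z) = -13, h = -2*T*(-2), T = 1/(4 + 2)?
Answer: -16815/13741 ≈ -1.2237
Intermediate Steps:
T = ⅙ (T = 1/6 = ⅙ ≈ 0.16667)
h = ⅔ (h = -2*⅙*(-2) = -⅓*(-2) = ⅔ ≈ 0.66667)
r = -1963 (r = 151*(-13) = -1963)
L = 16815/7 (L = -(-19113 + 2298)/7 = -⅐*(-16815) = 16815/7 ≈ 2402.1)
L/r = (16815/7)/(-1963) = (16815/7)*(-1/1963) = -16815/13741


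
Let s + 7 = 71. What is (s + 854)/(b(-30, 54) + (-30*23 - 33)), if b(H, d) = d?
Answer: -306/223 ≈ -1.3722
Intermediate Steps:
s = 64 (s = -7 + 71 = 64)
(s + 854)/(b(-30, 54) + (-30*23 - 33)) = (64 + 854)/(54 + (-30*23 - 33)) = 918/(54 + (-690 - 33)) = 918/(54 - 723) = 918/(-669) = 918*(-1/669) = -306/223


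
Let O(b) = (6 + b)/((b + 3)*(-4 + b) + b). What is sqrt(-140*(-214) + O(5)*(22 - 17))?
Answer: sqrt(5063955)/13 ≈ 173.10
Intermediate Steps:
O(b) = (6 + b)/(b + (-4 + b)*(3 + b)) (O(b) = (6 + b)/((3 + b)*(-4 + b) + b) = (6 + b)/((-4 + b)*(3 + b) + b) = (6 + b)/(b + (-4 + b)*(3 + b)))
sqrt(-140*(-214) + O(5)*(22 - 17)) = sqrt(-140*(-214) + ((6 + 5)/(-12 + 5**2))*(22 - 17)) = sqrt(29960 + (11/(-12 + 25))*5) = sqrt(29960 + (11/13)*5) = sqrt(29960 + 55/13) = sqrt(389535/13) = sqrt(5063955)/13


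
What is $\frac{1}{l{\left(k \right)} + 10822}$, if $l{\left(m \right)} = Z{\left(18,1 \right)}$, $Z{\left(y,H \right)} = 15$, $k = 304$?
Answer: $\frac{1}{10837} \approx 9.2276 \cdot 10^{-5}$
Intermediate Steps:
$l{\left(m \right)} = 15$
$\frac{1}{l{\left(k \right)} + 10822} = \frac{1}{15 + 10822} = \frac{1}{10837}$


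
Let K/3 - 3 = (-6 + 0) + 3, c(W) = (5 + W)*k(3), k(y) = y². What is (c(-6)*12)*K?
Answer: 0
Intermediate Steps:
c(W) = 45 + 9*W (c(W) = (5 + W)*3² = (5 + W)*9 = 45 + 9*W)
K = 0 (K = 9 + 3*((-6 + 0) + 3) = 9 + 3*(-6 + 3) = 9 + 3*(-3) = 9 - 9 = 0)
(c(-6)*12)*K = ((45 + 9*(-6))*12)*0 = ((45 - 54)*12)*0 = -9*12*0 = -108*0 = 0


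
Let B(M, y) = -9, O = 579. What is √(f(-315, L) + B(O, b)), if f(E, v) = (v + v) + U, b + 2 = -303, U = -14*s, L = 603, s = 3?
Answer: √1155 ≈ 33.985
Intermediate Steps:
U = -42 (U = -14*3 = -42)
b = -305 (b = -2 - 303 = -305)
f(E, v) = -42 + 2*v (f(E, v) = (v + v) - 42 = 2*v - 42 = -42 + 2*v)
√(f(-315, L) + B(O, b)) = √((-42 + 2*603) - 9) = √((-42 + 1206) - 9) = √(1164 - 9) = √1155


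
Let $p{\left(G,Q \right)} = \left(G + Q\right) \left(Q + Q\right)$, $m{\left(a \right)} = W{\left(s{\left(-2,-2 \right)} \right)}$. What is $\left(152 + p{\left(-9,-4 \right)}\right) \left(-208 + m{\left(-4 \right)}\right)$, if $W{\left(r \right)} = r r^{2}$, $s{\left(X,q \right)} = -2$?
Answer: $-55296$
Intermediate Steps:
$W{\left(r \right)} = r^{3}$
$m{\left(a \right)} = -8$ ($m{\left(a \right)} = \left(-2\right)^{3} = -8$)
$p{\left(G,Q \right)} = 2 Q \left(G + Q\right)$ ($p{\left(G,Q \right)} = \left(G + Q\right) 2 Q = 2 Q \left(G + Q\right)$)
$\left(152 + p{\left(-9,-4 \right)}\right) \left(-208 + m{\left(-4 \right)}\right) = \left(152 + 2 \left(-4\right) \left(-9 - 4\right)\right) \left(-208 - 8\right) = \left(152 + 2 \left(-4\right) \left(-13\right)\right) \left(-216\right) = \left(152 + 104\right) \left(-216\right) = 256 \left(-216\right) = -55296$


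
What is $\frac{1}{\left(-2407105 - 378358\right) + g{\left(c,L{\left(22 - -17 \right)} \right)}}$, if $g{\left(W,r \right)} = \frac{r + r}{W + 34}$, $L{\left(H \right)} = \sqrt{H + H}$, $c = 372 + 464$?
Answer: $- \frac{175693078725}{489386570144574649} - \frac{145 \sqrt{78}}{489386570144574649} \approx -3.5901 \cdot 10^{-7}$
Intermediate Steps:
$c = 836$
$L{\left(H \right)} = \sqrt{2} \sqrt{H}$ ($L{\left(H \right)} = \sqrt{2 H} = \sqrt{2} \sqrt{H}$)
$g{\left(W,r \right)} = \frac{2 r}{34 + W}$
$\frac{1}{\left(-2407105 - 378358\right) + g{\left(c,L{\left(22 - -17 \right)} \right)}} = \frac{1}{\left(-2407105 - 378358\right) + \frac{2 \sqrt{2} \sqrt{22 - -17}}{34 + 836}} = \frac{1}{-2785463 + \frac{2 \sqrt{2} \sqrt{22 + 17}}{870}} = \frac{1}{-2785463 + 2 \sqrt{2} \sqrt{39} \cdot \frac{1}{870}} = \frac{1}{-2785463 + 2 \sqrt{78} \cdot \frac{1}{870}} = \frac{1}{-2785463 + \frac{\sqrt{78}}{435}}$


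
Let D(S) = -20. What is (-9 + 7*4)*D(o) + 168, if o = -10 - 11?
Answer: -212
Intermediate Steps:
o = -21
(-9 + 7*4)*D(o) + 168 = (-9 + 7*4)*(-20) + 168 = (-9 + 28)*(-20) + 168 = 19*(-20) + 168 = -380 + 168 = -212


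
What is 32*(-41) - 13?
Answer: -1325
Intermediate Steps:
32*(-41) - 13 = -1312 - 13 = -1325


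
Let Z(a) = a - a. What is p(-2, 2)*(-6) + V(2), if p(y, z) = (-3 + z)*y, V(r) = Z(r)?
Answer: -12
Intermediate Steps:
Z(a) = 0
V(r) = 0
p(y, z) = y*(-3 + z)
p(-2, 2)*(-6) + V(2) = -2*(-3 + 2)*(-6) + 0 = -2*(-1)*(-6) + 0 = 2*(-6) + 0 = -12 + 0 = -12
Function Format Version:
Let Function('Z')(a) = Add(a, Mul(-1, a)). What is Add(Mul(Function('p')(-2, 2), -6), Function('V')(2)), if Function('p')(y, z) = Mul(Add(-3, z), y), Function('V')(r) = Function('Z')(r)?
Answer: -12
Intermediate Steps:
Function('Z')(a) = 0
Function('V')(r) = 0
Function('p')(y, z) = Mul(y, Add(-3, z))
Add(Mul(Function('p')(-2, 2), -6), Function('V')(2)) = Add(Mul(Mul(-2, Add(-3, 2)), -6), 0) = Add(Mul(Mul(-2, -1), -6), 0) = Add(Mul(2, -6), 0) = Add(-12, 0) = -12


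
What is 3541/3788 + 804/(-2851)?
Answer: 7049839/10799588 ≈ 0.65279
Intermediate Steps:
3541/3788 + 804/(-2851) = 3541*(1/3788) + 804*(-1/2851) = 3541/3788 - 804/2851 = 7049839/10799588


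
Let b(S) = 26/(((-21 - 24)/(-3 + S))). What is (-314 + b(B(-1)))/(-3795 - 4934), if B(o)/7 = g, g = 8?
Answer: 15508/392805 ≈ 0.039480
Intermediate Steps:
B(o) = 56 (B(o) = 7*8 = 56)
b(S) = 26/15 - 26*S/45 (b(S) = 26/((-45/(-3 + S))) = 26*(1/15 - S/45) = 26/15 - 26*S/45)
(-314 + b(B(-1)))/(-3795 - 4934) = (-314 + (26/15 - 26/45*56))/(-3795 - 4934) = (-314 + (26/15 - 1456/45))/(-8729) = (-314 - 1378/45)*(-1/8729) = -15508/45*(-1/8729) = 15508/392805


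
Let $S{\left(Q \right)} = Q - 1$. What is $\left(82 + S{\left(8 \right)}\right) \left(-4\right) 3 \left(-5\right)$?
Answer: $5340$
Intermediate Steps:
$S{\left(Q \right)} = -1 + Q$ ($S{\left(Q \right)} = Q - 1 = -1 + Q$)
$\left(82 + S{\left(8 \right)}\right) \left(-4\right) 3 \left(-5\right) = \left(82 + \left(-1 + 8\right)\right) \left(-4\right) 3 \left(-5\right) = \left(82 + 7\right) \left(\left(-12\right) \left(-5\right)\right) = 89 \cdot 60 = 5340$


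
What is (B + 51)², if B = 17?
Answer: 4624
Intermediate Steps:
(B + 51)² = (17 + 51)² = 68² = 4624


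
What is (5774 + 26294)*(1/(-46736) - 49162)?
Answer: -18420141662961/11684 ≈ -1.5765e+9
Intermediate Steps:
(5774 + 26294)*(1/(-46736) - 49162) = 32068*(-1/46736 - 49162) = 32068*(-2297635233/46736) = -18420141662961/11684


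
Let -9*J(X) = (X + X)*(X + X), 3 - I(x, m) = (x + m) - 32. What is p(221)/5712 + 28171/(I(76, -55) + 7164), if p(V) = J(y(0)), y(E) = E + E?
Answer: 28171/7178 ≈ 3.9246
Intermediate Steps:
I(x, m) = 35 - m - x (I(x, m) = 3 - ((x + m) - 32) = 3 - ((m + x) - 32) = 3 - (-32 + m + x) = 3 + (32 - m - x) = 35 - m - x)
y(E) = 2*E
J(X) = -4*X²/9 (J(X) = -(X + X)*(X + X)/9 = -2*X*2*X/9 = -4*X²/9)
p(V) = 0 (p(V) = -4*(2*0)²/9 = -4/9*0² = -4/9*0 = 0)
p(221)/5712 + 28171/(I(76, -55) + 7164) = 0/5712 + 28171/((35 - 1*(-55) - 1*76) + 7164) = 0*(1/5712) + 28171/((35 + 55 - 76) + 7164) = 0 + 28171/(14 + 7164) = 0 + 28171/7178 = 28171/7178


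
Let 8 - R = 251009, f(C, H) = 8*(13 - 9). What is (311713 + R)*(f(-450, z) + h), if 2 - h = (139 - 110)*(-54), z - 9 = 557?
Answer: 97139200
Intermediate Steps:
z = 566 (z = 9 + 557 = 566)
f(C, H) = 32 (f(C, H) = 8*4 = 32)
R = -251001 (R = 8 - 1*251009 = 8 - 251009 = -251001)
h = 1568 (h = 2 - (139 - 110)*(-54) = 2 - 29*(-54) = 2 - 1*(-1566) = 2 + 1566 = 1568)
(311713 + R)*(f(-450, z) + h) = (311713 - 251001)*(32 + 1568) = 60712*1600 = 97139200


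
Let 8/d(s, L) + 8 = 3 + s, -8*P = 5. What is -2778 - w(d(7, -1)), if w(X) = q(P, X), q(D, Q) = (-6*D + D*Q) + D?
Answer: -22229/8 ≈ -2778.6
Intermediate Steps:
P = -5/8 (P = -1/8*5 = -5/8 ≈ -0.62500)
q(D, Q) = -5*D + D*Q
d(s, L) = 8/(-5 + s) (d(s, L) = 8/(-8 + (3 + s)) = 8/(-5 + s))
w(X) = 25/8 - 5*X/8 (w(X) = -5*(-5 + X)/8 = 25/8 - 5*X/8)
-2778 - w(d(7, -1)) = -2778 - (25/8 - 5/(-5 + 7)) = -2778 - (25/8 - 5/2) = -2778 - 1*5/8 = -2778 - 5/8 = -22229/8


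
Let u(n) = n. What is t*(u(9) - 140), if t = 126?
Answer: -16506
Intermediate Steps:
t*(u(9) - 140) = 126*(9 - 140) = 126*(-131) = -16506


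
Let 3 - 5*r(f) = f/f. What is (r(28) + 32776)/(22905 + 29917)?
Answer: 81941/132055 ≈ 0.62051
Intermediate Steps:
r(f) = 2/5 (r(f) = 3/5 - f/(5*f) = 3/5 - 1/5*1 = 3/5 - 1/5 = 2/5)
(r(28) + 32776)/(22905 + 29917) = (2/5 + 32776)/(22905 + 29917) = (163882/5)/52822 = (163882/5)*(1/52822) = 81941/132055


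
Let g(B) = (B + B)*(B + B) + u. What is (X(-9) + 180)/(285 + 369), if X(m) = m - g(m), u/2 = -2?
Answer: -149/654 ≈ -0.22783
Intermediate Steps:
u = -4 (u = 2*(-2) = -4)
g(B) = -4 + 4*B**2 (g(B) = (B + B)*(B + B) - 4 = (2*B)*(2*B) - 4 = 4*B**2 - 4 = -4 + 4*B**2)
X(m) = 4 + m - 4*m**2 (X(m) = m - (-4 + 4*m**2) = m + (4 - 4*m**2) = 4 + m - 4*m**2)
(X(-9) + 180)/(285 + 369) = ((4 - 9 - 4*(-9)**2) + 180)/(285 + 369) = ((4 - 9 - 4*81) + 180)/654 = ((4 - 9 - 324) + 180)*(1/654) = (-329 + 180)*(1/654) = -149*1/654 = -149/654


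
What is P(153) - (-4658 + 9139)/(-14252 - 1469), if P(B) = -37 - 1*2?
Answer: -608638/15721 ≈ -38.715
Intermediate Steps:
P(B) = -39 (P(B) = -37 - 2 = -39)
P(153) - (-4658 + 9139)/(-14252 - 1469) = -39 - (-4658 + 9139)/(-14252 - 1469) = -39 - 4481/(-15721) = -39 - 4481*(-1)/15721 = -39 - 1*(-4481/15721) = -39 + 4481/15721 = -608638/15721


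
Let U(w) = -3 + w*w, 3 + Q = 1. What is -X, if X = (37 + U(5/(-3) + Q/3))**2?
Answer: -126025/81 ≈ -1555.9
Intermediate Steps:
Q = -2 (Q = -3 + 1 = -2)
U(w) = -3 + w**2
X = 126025/81 (X = (37 + (-3 + (5/(-3) - 2/3)**2))**2 = (37 + (-3 + (5*(-1/3) - 2*1/3)**2))**2 = (37 + (-3 + (-5/3 - 2/3)**2))**2 = (37 + (-3 + (-7/3)**2))**2 = (37 + (-3 + 49/9))**2 = (37 + 22/9)**2 = (355/9)**2 = 126025/81 ≈ 1555.9)
-X = -1*126025/81 = -126025/81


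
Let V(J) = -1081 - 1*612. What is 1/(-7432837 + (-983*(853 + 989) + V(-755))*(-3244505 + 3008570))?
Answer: 1/427596206528 ≈ 2.3387e-12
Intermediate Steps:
V(J) = -1693 (V(J) = -1081 - 612 = -1693)
1/(-7432837 + (-983*(853 + 989) + V(-755))*(-3244505 + 3008570)) = 1/(-7432837 + (-983*(853 + 989) - 1693)*(-3244505 + 3008570)) = 1/(-7432837 + (-983*1842 - 1693)*(-235935)) = 1/(-7432837 + (-1810686 - 1693)*(-235935)) = 1/(-7432837 - 1812379*(-235935)) = 1/(-7432837 + 427603639365) = 1/427596206528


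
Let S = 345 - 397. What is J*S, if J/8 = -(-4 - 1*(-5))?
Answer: 416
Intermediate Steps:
S = -52
J = -8 (J = 8*(-(-4 - 1*(-5))) = 8*(-(-4 + 5)) = 8*(-1*1) = 8*(-1) = -8)
J*S = -8*(-52) = 416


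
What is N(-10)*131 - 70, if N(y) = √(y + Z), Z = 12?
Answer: -70 + 131*√2 ≈ 115.26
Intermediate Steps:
N(y) = √(12 + y) (N(y) = √(y + 12) = √(12 + y))
N(-10)*131 - 70 = √(12 - 10)*131 - 70 = √2*131 - 70 = 131*√2 - 70 = -70 + 131*√2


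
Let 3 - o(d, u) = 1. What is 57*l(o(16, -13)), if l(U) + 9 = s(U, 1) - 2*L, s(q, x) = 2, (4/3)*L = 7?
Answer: -1995/2 ≈ -997.50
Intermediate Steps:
L = 21/4 (L = (¾)*7 = 21/4 ≈ 5.2500)
o(d, u) = 2 (o(d, u) = 3 - 1*1 = 3 - 1 = 2)
l(U) = -35/2 (l(U) = -9 + (2 - 2*21/4) = -9 + (2 - 21/2) = -9 - 17/2 = -35/2)
57*l(o(16, -13)) = 57*(-35/2) = -1995/2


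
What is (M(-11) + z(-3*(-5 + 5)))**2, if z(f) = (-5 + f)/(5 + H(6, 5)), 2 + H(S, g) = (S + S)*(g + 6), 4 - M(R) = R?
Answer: 163216/729 ≈ 223.89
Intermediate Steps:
M(R) = 4 - R
H(S, g) = -2 + 2*S*(6 + g) (H(S, g) = -2 + (S + S)*(g + 6) = -2 + (2*S)*(6 + g) = -2 + 2*S*(6 + g))
z(f) = -1/27 + f/135 (z(f) = (-5 + f)/(5 + (-2 + 12*6 + 2*6*5)) = (-5 + f)/(5 + (-2 + 72 + 60)) = (-5 + f)/(5 + 130) = (-5 + f)/135 = (-5 + f)*(1/135) = -1/27 + f/135)
(M(-11) + z(-3*(-5 + 5)))**2 = ((4 - 1*(-11)) + (-1/27 + (-3*(-5 + 5))/135))**2 = ((4 + 11) + (-1/27 + (-3*0)/135))**2 = (15 + (-1/27 + (1/135)*0))**2 = (15 + (-1/27 + 0))**2 = (15 - 1/27)**2 = (404/27)**2 = 163216/729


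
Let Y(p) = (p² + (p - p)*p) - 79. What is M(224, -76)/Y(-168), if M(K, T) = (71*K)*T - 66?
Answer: -241754/5629 ≈ -42.948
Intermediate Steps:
M(K, T) = -66 + 71*K*T (M(K, T) = 71*K*T - 66 = -66 + 71*K*T)
Y(p) = -79 + p² (Y(p) = (p² + 0*p) - 79 = (p² + 0) - 79 = p² - 79 = -79 + p²)
M(224, -76)/Y(-168) = (-66 + 71*224*(-76))/(-79 + (-168)²) = (-66 - 1208704)/(-79 + 28224) = -1208770/28145 = -1208770*1/28145 = -241754/5629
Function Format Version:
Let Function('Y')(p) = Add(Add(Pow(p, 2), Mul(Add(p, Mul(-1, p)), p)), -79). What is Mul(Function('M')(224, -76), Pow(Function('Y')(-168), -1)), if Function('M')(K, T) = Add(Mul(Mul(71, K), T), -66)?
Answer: Rational(-241754, 5629) ≈ -42.948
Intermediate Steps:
Function('M')(K, T) = Add(-66, Mul(71, K, T)) (Function('M')(K, T) = Add(Mul(71, K, T), -66) = Add(-66, Mul(71, K, T)))
Function('Y')(p) = Add(-79, Pow(p, 2)) (Function('Y')(p) = Add(Add(Pow(p, 2), Mul(0, p)), -79) = Add(Add(Pow(p, 2), 0), -79) = Add(Pow(p, 2), -79) = Add(-79, Pow(p, 2)))
Mul(Function('M')(224, -76), Pow(Function('Y')(-168), -1)) = Mul(Add(-66, Mul(71, 224, -76)), Pow(Add(-79, Pow(-168, 2)), -1)) = Mul(Add(-66, -1208704), Pow(Add(-79, 28224), -1)) = Mul(-1208770, Pow(28145, -1)) = Mul(-1208770, Rational(1, 28145)) = Rational(-241754, 5629)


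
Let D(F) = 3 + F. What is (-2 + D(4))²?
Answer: 25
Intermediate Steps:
(-2 + D(4))² = (-2 + (3 + 4))² = (-2 + 7)² = 5² = 25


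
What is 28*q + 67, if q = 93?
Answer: 2671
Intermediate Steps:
28*q + 67 = 28*93 + 67 = 2604 + 67 = 2671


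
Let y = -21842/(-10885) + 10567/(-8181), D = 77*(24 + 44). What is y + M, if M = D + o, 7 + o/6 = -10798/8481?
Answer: 1305819730865759/251744872995 ≈ 5187.1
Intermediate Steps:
o = -140330/2827 (o = -42 + 6*(-10798/8481) = -42 - 21596/2827 = -140330/2827 ≈ -49.639)
D = 5236 (D = 77*68 = 5236)
M = 14661842/2827 (M = 5236 - 140330/2827 = 14661842/2827 ≈ 5186.4)
y = 63667607/89050185 (y = -21842*(-1/10885) + 10567*(-1/8181) = 21842/10885 - 10567/8181 = 63667607/89050185 ≈ 0.71496)
y + M = 63667607/89050185 + 14661842/2827 = 1305819730865759/251744872995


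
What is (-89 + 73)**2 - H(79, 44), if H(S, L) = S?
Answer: 177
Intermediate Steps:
(-89 + 73)**2 - H(79, 44) = (-89 + 73)**2 - 1*79 = (-16)**2 - 79 = 256 - 79 = 177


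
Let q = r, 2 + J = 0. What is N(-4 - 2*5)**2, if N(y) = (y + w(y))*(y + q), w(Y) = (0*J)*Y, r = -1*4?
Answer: 63504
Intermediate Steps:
r = -4
J = -2 (J = -2 + 0 = -2)
w(Y) = 0 (w(Y) = (0*(-2))*Y = 0*Y = 0)
q = -4
N(y) = y*(-4 + y) (N(y) = (y + 0)*(y - 4) = y*(-4 + y))
N(-4 - 2*5)**2 = ((-4 - 2*5)*(-4 + (-4 - 2*5)))**2 = ((-4 - 10)*(-4 + (-4 - 10)))**2 = (-14*(-4 - 14))**2 = (-14*(-18))**2 = 252**2 = 63504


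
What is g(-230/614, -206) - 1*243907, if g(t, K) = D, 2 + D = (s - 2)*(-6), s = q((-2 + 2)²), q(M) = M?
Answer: -243897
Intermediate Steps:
s = 0 (s = (-2 + 2)² = 0² = 0)
D = 10 (D = -2 + (0 - 2)*(-6) = -2 - 2*(-6) = -2 + 12 = 10)
g(t, K) = 10
g(-230/614, -206) - 1*243907 = 10 - 1*243907 = 10 - 243907 = -243897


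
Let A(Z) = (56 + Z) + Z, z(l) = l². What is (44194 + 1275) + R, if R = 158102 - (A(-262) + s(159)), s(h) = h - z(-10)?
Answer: 203980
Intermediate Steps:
s(h) = -100 + h (s(h) = h - 1*(-10)² = h - 1*100 = h - 100 = -100 + h)
A(Z) = 56 + 2*Z
R = 158511 (R = 158102 - ((56 + 2*(-262)) + (-100 + 159)) = 158102 - ((56 - 524) + 59) = 158102 - (-468 + 59) = 158102 - 1*(-409) = 158102 + 409 = 158511)
(44194 + 1275) + R = (44194 + 1275) + 158511 = 45469 + 158511 = 203980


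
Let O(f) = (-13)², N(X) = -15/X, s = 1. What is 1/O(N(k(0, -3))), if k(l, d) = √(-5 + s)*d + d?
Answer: 1/169 ≈ 0.0059172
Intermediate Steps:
k(l, d) = d + 2*I*d (k(l, d) = √(-5 + 1)*d + d = √(-4)*d + d = (2*I)*d + d = 2*I*d + d = d + 2*I*d)
O(f) = 169
1/O(N(k(0, -3))) = 1/169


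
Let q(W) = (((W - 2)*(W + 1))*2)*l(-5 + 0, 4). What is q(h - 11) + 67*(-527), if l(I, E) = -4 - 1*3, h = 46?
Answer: -51941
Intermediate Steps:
l(I, E) = -7 (l(I, E) = -4 - 3 = -7)
q(W) = -14*(1 + W)*(-2 + W) (q(W) = (((W - 2)*(W + 1))*2)*(-7) = (((-2 + W)*(1 + W))*2)*(-7) = (((1 + W)*(-2 + W))*2)*(-7) = (2*(1 + W)*(-2 + W))*(-7) = -14*(1 + W)*(-2 + W))
q(h - 11) + 67*(-527) = (28 - 14*(46 - 11)**2 + 14*(46 - 11)) + 67*(-527) = (28 - 14*35**2 + 14*35) - 35309 = (28 - 14*1225 + 490) - 35309 = (28 - 17150 + 490) - 35309 = -16632 - 35309 = -51941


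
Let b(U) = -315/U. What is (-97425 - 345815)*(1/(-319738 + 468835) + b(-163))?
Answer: -20817084846320/24302811 ≈ -8.5657e+5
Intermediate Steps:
(-97425 - 345815)*(1/(-319738 + 468835) + b(-163)) = (-97425 - 345815)*(1/(-319738 + 468835) - 315/(-163)) = -443240*(1/149097 - 315*(-1/163)) = -443240*(1/149097 + 315/163) = -443240*46965718/24302811 = -20817084846320/24302811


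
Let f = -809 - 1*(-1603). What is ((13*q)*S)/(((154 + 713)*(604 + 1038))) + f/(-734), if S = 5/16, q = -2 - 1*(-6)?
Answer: -2260675177/2089865352 ≈ -1.0817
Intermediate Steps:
q = 4 (q = -2 + 6 = 4)
S = 5/16 (S = 5*(1/16) = 5/16 ≈ 0.31250)
f = 794 (f = -809 + 1603 = 794)
((13*q)*S)/(((154 + 713)*(604 + 1038))) + f/(-734) = ((13*4)*(5/16))/(((154 + 713)*(604 + 1038))) + 794/(-734) = (52*(5/16))/((867*1642)) + 794*(-1/734) = (65/4)/1423614 - 397/367 = (65/4)*(1/1423614) - 397/367 = 65/5694456 - 397/367 = -2260675177/2089865352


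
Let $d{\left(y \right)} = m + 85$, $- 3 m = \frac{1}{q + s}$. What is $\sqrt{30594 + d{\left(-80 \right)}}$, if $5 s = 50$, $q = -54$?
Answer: $\frac{\sqrt{133637757}}{66} \approx 175.15$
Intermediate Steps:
$s = 10$ ($s = \frac{1}{5} \cdot 50 = 10$)
$m = \frac{1}{132}$ ($m = - \frac{1}{3 \left(-54 + 10\right)} = - \frac{1}{3 \left(-44\right)} = \left(- \frac{1}{3}\right) \left(- \frac{1}{44}\right) = \frac{1}{132} \approx 0.0075758$)
$d{\left(y \right)} = \frac{11221}{132}$ ($d{\left(y \right)} = \frac{1}{132} + 85 = \frac{11221}{132}$)
$\sqrt{30594 + d{\left(-80 \right)}} = \sqrt{30594 + \frac{11221}{132}} = \sqrt{\frac{4049629}{132}} = \frac{\sqrt{133637757}}{66}$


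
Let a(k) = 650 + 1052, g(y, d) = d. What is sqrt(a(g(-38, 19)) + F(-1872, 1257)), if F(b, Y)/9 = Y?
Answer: sqrt(13015) ≈ 114.08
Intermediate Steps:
F(b, Y) = 9*Y
a(k) = 1702
sqrt(a(g(-38, 19)) + F(-1872, 1257)) = sqrt(1702 + 9*1257) = sqrt(1702 + 11313) = sqrt(13015)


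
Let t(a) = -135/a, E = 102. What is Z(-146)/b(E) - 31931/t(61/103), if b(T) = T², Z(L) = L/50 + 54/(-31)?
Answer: 349004074963/2491497900 ≈ 140.08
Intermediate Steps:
Z(L) = -54/31 + L/50 (Z(L) = L*(1/50) + 54*(-1/31) = L/50 - 54/31 = -54/31 + L/50)
Z(-146)/b(E) - 31931/t(61/103) = (-54/31 + (1/50)*(-146))/(102²) - 31931/((-135/(61/103))) = (-54/31 - 73/25)/10404 - 31931/((-135/(61*(1/103)))) = -3613/775*1/10404 - 31931/((-135/61/103)) = -3613/8063100 - 31931/((-135*103/61)) = -3613/8063100 - 31931/(-13905/61) = -3613/8063100 - 31931*(-61/13905) = -3613/8063100 + 1947791/13905 = 349004074963/2491497900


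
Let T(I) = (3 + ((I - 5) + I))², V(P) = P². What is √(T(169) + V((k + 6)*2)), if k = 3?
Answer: 6*√3145 ≈ 336.48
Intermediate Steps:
T(I) = (-2 + 2*I)² (T(I) = (3 + ((-5 + I) + I))² = (3 + (-5 + 2*I))² = (-2 + 2*I)²)
√(T(169) + V((k + 6)*2)) = √(4*(-1 + 169)² + ((3 + 6)*2)²) = √(4*168² + (9*2)²) = √(4*28224 + 18²) = √(112896 + 324) = √113220 = 6*√3145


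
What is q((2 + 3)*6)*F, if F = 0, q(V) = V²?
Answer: 0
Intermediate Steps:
q((2 + 3)*6)*F = ((2 + 3)*6)²*0 = (5*6)²*0 = 30²*0 = 900*0 = 0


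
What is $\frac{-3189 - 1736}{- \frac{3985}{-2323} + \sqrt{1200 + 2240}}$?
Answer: $\frac{9118297675}{3709498307} - \frac{21261536260 \sqrt{215}}{3709498307} \approx -81.584$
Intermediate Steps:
$\frac{-3189 - 1736}{- \frac{3985}{-2323} + \sqrt{1200 + 2240}} = - \frac{4925}{\left(-3985\right) \left(- \frac{1}{2323}\right) + \sqrt{3440}} = - \frac{4925}{\frac{3985}{2323} + 4 \sqrt{215}}$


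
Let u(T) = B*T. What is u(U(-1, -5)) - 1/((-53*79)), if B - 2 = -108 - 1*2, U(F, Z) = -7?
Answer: 3165373/4187 ≈ 756.00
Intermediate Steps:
B = -108 (B = 2 + (-108 - 1*2) = 2 + (-108 - 2) = 2 - 110 = -108)
u(T) = -108*T
u(U(-1, -5)) - 1/((-53*79)) = -108*(-7) - 1/((-53*79)) = 756 - 1/(-4187) = 756 - 1*(-1/4187) = 756 + 1/4187 = 3165373/4187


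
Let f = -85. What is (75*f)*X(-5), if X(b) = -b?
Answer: -31875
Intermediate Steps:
(75*f)*X(-5) = (75*(-85))*(-1*(-5)) = -6375*5 = -31875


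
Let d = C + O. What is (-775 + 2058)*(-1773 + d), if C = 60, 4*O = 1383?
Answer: -7016727/4 ≈ -1.7542e+6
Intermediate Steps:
O = 1383/4 (O = (1/4)*1383 = 1383/4 ≈ 345.75)
d = 1623/4 (d = 60 + 1383/4 = 1623/4 ≈ 405.75)
(-775 + 2058)*(-1773 + d) = (-775 + 2058)*(-1773 + 1623/4) = 1283*(-5469/4) = -7016727/4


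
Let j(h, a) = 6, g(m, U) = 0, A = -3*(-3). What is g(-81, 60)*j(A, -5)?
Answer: 0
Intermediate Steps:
A = 9
g(-81, 60)*j(A, -5) = 0*6 = 0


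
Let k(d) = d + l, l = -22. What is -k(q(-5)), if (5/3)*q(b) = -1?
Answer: 113/5 ≈ 22.600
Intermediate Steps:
q(b) = -⅗ (q(b) = (⅗)*(-1) = -⅗)
k(d) = -22 + d (k(d) = d - 22 = -22 + d)
-k(q(-5)) = -(-22 - ⅗) = -1*(-113/5) = 113/5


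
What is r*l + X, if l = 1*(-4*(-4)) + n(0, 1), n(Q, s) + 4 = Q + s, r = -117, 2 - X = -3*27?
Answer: -1438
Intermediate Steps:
X = 83 (X = 2 - (-3)*27 = 2 - 1*(-81) = 2 + 81 = 83)
n(Q, s) = -4 + Q + s (n(Q, s) = -4 + (Q + s) = -4 + Q + s)
l = 13 (l = 1*(-4*(-4)) + (-4 + 0 + 1) = 1*16 - 3 = 16 - 3 = 13)
r*l + X = -117*13 + 83 = -1521 + 83 = -1438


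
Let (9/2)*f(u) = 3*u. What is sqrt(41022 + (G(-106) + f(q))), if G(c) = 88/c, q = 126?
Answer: sqrt(115464422)/53 ≈ 202.74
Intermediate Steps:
f(u) = 2*u/3 (f(u) = 2*(3*u)/9 = 2*u/3)
sqrt(41022 + (G(-106) + f(q))) = sqrt(41022 + (88/(-106) + (2/3)*126)) = sqrt(41022 + (88*(-1/106) + 84)) = sqrt(41022 + (-44/53 + 84)) = sqrt(41022 + 4408/53) = sqrt(2178574/53) = sqrt(115464422)/53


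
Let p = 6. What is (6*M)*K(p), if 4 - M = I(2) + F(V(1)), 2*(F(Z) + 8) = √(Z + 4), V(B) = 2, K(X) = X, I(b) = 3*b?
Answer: 216 - 18*√6 ≈ 171.91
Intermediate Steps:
F(Z) = -8 + √(4 + Z)/2 (F(Z) = -8 + √(Z + 4)/2 = -8 + √(4 + Z)/2)
M = 6 - √6/2 (M = 4 - (3*2 + (-8 + √(4 + 2)/2)) = 4 - (6 + (-8 + √6/2)) = 4 - (-2 + √6/2) = 4 + (2 - √6/2) = 6 - √6/2 ≈ 4.7753)
(6*M)*K(p) = (6*(6 - √6/2))*6 = (36 - 3*√6)*6 = 216 - 18*√6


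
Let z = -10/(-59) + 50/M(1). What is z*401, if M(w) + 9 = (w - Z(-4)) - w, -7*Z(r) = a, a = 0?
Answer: -1146860/531 ≈ -2159.8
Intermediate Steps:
Z(r) = 0 (Z(r) = -⅐*0 = 0)
M(w) = -9 (M(w) = -9 + ((w - 1*0) - w) = -9 + ((w + 0) - w) = -9 + (w - w) = -9 + 0 = -9)
z = -2860/531 (z = -10/(-59) + 50/(-9) = -10*(-1/59) + 50*(-⅑) = 10/59 - 50/9 = -2860/531 ≈ -5.3861)
z*401 = -2860/531*401 = -1146860/531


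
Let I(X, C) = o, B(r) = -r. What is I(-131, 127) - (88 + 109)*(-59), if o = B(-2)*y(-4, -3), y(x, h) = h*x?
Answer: 11647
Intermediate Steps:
o = 24 (o = (-1*(-2))*(-3*(-4)) = 2*12 = 24)
I(X, C) = 24
I(-131, 127) - (88 + 109)*(-59) = 24 - (88 + 109)*(-59) = 24 - 197*(-59) = 24 - 1*(-11623) = 24 + 11623 = 11647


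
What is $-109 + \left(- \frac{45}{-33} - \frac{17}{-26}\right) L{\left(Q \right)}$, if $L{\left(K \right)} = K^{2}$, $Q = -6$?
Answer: $- \frac{5201}{143} \approx -36.371$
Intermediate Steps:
$-109 + \left(- \frac{45}{-33} - \frac{17}{-26}\right) L{\left(Q \right)} = -109 + \left(- \frac{45}{-33} - \frac{17}{-26}\right) \left(-6\right)^{2} = -109 + \left(\left(-45\right) \left(- \frac{1}{33}\right) - - \frac{17}{26}\right) 36 = -109 + \left(\frac{15}{11} + \frac{17}{26}\right) 36 = -109 + \frac{577}{286} \cdot 36 = -109 + \frac{10386}{143} = - \frac{5201}{143}$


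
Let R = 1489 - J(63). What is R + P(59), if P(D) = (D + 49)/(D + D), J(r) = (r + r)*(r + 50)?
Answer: -752137/59 ≈ -12748.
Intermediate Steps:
J(r) = 2*r*(50 + r) (J(r) = (2*r)*(50 + r) = 2*r*(50 + r))
P(D) = (49 + D)/(2*D) (P(D) = (49 + D)/((2*D)) = (49 + D)*(1/(2*D)) = (49 + D)/(2*D))
R = -12749 (R = 1489 - 2*63*(50 + 63) = 1489 - 2*63*113 = 1489 - 1*14238 = 1489 - 14238 = -12749)
R + P(59) = -12749 + (1/2)*(49 + 59)/59 = -12749 + (1/2)*(1/59)*108 = -12749 + 54/59 = -752137/59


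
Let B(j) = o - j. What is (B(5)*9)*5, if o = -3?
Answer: -360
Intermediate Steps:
B(j) = -3 - j
(B(5)*9)*5 = ((-3 - 1*5)*9)*5 = ((-3 - 5)*9)*5 = -8*9*5 = -72*5 = -360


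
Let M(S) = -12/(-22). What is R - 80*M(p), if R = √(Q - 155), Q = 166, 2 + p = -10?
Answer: -480/11 + √11 ≈ -40.320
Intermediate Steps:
p = -12 (p = -2 - 10 = -12)
R = √11 (R = √(166 - 155) = √11 ≈ 3.3166)
M(S) = 6/11 (M(S) = -12*(-1/22) = 6/11)
R - 80*M(p) = √11 - 80*6/11 = √11 - 480/11 = -480/11 + √11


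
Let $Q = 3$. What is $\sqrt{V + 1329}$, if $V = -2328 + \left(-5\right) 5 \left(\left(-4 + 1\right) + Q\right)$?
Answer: $3 i \sqrt{111} \approx 31.607 i$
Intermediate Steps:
$V = -2328$ ($V = -2328 + \left(-5\right) 5 \left(\left(-4 + 1\right) + 3\right) = -2328 - 25 \left(-3 + 3\right) = -2328 - 0 = -2328 + 0 = -2328$)
$\sqrt{V + 1329} = \sqrt{-2328 + 1329} = \sqrt{-999} = 3 i \sqrt{111}$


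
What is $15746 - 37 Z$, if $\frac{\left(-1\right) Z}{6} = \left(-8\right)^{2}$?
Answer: $29954$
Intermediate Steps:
$Z = -384$ ($Z = - 6 \left(-8\right)^{2} = \left(-6\right) 64 = -384$)
$15746 - 37 Z = 15746 - 37 \left(-384\right) = 15746 - -14208 = 15746 + 14208 = 29954$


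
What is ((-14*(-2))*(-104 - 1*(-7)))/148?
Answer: -679/37 ≈ -18.351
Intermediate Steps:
((-14*(-2))*(-104 - 1*(-7)))/148 = (28*(-104 + 7))*(1/148) = (28*(-97))*(1/148) = -2716*1/148 = -679/37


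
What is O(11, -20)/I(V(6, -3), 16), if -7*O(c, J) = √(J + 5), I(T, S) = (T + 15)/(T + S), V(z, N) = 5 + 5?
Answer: -26*I*√15/175 ≈ -0.57541*I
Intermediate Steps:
V(z, N) = 10
I(T, S) = (15 + T)/(S + T)
O(c, J) = -√(5 + J)/7 (O(c, J) = -√(J + 5)/7 = -√(5 + J)/7)
O(11, -20)/I(V(6, -3), 16) = (-√(5 - 20)/7)/(((15 + 10)/(16 + 10))) = (-I*√15/7)/((25/26)) = (-I*√15/7)/(((1/26)*25)) = (-I*√15/7)/(25/26) = -I*√15/7*(26/25) = -26*I*√15/175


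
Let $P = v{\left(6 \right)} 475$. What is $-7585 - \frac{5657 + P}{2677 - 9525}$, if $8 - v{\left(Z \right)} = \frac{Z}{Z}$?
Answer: $- \frac{25966549}{3424} \approx -7583.7$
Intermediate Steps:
$v{\left(Z \right)} = 7$ ($v{\left(Z \right)} = 8 - \frac{Z}{Z} = 8 - 1 = 7$)
$P = 3325$ ($P = 7 \cdot 475 = 3325$)
$-7585 - \frac{5657 + P}{2677 - 9525} = -7585 - \frac{5657 + 3325}{2677 - 9525} = -7585 - \frac{8982}{-6848} = -7585 - 8982 \left(- \frac{1}{6848}\right) = -7585 - - \frac{4491}{3424} = -7585 + \frac{4491}{3424} = - \frac{25966549}{3424}$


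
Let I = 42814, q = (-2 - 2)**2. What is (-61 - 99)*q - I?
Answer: -45374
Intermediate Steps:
q = 16 (q = (-4)**2 = 16)
(-61 - 99)*q - I = (-61 - 99)*16 - 1*42814 = -160*16 - 42814 = -2560 - 42814 = -45374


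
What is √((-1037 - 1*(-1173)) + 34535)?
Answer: √34671 ≈ 186.20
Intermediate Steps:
√((-1037 - 1*(-1173)) + 34535) = √((-1037 + 1173) + 34535) = √(136 + 34535) = √34671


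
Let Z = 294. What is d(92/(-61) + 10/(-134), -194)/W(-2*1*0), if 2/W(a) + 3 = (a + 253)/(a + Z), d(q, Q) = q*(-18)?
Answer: -12207003/400526 ≈ -30.477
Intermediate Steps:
d(q, Q) = -18*q
W(a) = 2/(-3 + (253 + a)/(294 + a)) (W(a) = 2/(-3 + (a + 253)/(a + 294)) = 2/(-3 + (253 + a)/(294 + a)))
d(92/(-61) + 10/(-134), -194)/W(-2*1*0) = (-18*(92/(-61) + 10/(-134)))/((2*(-294 - (-2*1)*0)/(629 + 2*(-2*1*0)))) = (-18*(92*(-1/61) + 10*(-1/134)))/((2*(-294 - (-2)*0)/(629 + 2*(-2*0)))) = (-18*(-92/61 - 5/67))/((2*(-294 - 1*0)/(629 + 2*0))) = (-18*(-6469/4087))/((2*(-294 + 0)/(629 + 0))) = 116442/(4087*((2*(-294)/629))) = 116442/(4087*((2*(1/629)*(-294)))) = 116442/(4087*(-588/629)) = (116442/4087)*(-629/588) = -12207003/400526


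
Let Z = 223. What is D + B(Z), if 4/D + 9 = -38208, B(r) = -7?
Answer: -267523/38217 ≈ -7.0001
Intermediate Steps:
D = -4/38217 (D = 4/(-9 - 38208) = 4/(-38217) = 4*(-1/38217) = -4/38217 ≈ -0.00010467)
D + B(Z) = -4/38217 - 7 = -267523/38217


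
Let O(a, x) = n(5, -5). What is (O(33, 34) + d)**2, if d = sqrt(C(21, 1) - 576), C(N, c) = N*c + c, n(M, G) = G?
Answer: (5 - I*sqrt(554))**2 ≈ -529.0 - 235.37*I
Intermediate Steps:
O(a, x) = -5
C(N, c) = c + N*c
d = I*sqrt(554) (d = sqrt(1*(1 + 21) - 576) = sqrt(1*22 - 576) = sqrt(22 - 576) = sqrt(-554) = I*sqrt(554) ≈ 23.537*I)
(O(33, 34) + d)**2 = (-5 + I*sqrt(554))**2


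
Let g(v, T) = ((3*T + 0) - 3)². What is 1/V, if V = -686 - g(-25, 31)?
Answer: -1/8786 ≈ -0.00011382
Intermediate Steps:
g(v, T) = (-3 + 3*T)² (g(v, T) = (3*T - 3)² = (-3 + 3*T)²)
V = -8786 (V = -686 - 9*(-1 + 31)² = -686 - 9*30² = -686 - 9*900 = -686 - 1*8100 = -686 - 8100 = -8786)
1/V = 1/(-8786) = -1/8786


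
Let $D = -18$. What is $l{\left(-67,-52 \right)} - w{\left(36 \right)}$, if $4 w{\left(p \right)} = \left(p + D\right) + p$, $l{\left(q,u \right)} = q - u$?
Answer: $- \frac{57}{2} \approx -28.5$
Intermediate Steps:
$w{\left(p \right)} = - \frac{9}{2} + \frac{p}{2}$ ($w{\left(p \right)} = \frac{\left(p - 18\right) + p}{4} = \frac{\left(-18 + p\right) + p}{4} = \frac{-18 + 2 p}{4} = - \frac{9}{2} + \frac{p}{2}$)
$l{\left(-67,-52 \right)} - w{\left(36 \right)} = \left(-67 - -52\right) - \left(- \frac{9}{2} + \frac{1}{2} \cdot 36\right) = \left(-67 + 52\right) - \left(- \frac{9}{2} + 18\right) = -15 - \frac{27}{2} = - \frac{57}{2}$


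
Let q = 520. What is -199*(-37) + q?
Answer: 7883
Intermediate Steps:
-199*(-37) + q = -199*(-37) + 520 = 7363 + 520 = 7883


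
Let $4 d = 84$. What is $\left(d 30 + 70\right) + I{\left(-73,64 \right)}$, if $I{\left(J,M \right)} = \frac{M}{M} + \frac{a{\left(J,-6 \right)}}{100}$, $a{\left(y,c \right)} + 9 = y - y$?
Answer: $\frac{70091}{100} \approx 700.91$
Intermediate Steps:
$d = 21$ ($d = \frac{1}{4} \cdot 84 = 21$)
$a{\left(y,c \right)} = -9$ ($a{\left(y,c \right)} = -9 + \left(y - y\right) = -9 + 0 = -9$)
$I{\left(J,M \right)} = \frac{91}{100}$ ($I{\left(J,M \right)} = \frac{M}{M} - \frac{9}{100} = 1 - \frac{9}{100} = \frac{91}{100}$)
$\left(d 30 + 70\right) + I{\left(-73,64 \right)} = \left(21 \cdot 30 + 70\right) + \frac{91}{100} = \left(630 + 70\right) + \frac{91}{100} = 700 + \frac{91}{100} = \frac{70091}{100}$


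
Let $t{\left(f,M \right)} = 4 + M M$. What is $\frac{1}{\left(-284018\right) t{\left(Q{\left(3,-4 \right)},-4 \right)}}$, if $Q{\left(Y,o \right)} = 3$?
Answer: $- \frac{1}{5680360} \approx -1.7605 \cdot 10^{-7}$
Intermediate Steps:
$t{\left(f,M \right)} = 4 + M^{2}$
$\frac{1}{\left(-284018\right) t{\left(Q{\left(3,-4 \right)},-4 \right)}} = \frac{1}{\left(-284018\right) \left(4 + \left(-4\right)^{2}\right)} = \frac{1}{\left(-284018\right) \left(4 + 16\right)} = \frac{1}{\left(-284018\right) 20} = \frac{1}{-5680360} = - \frac{1}{5680360}$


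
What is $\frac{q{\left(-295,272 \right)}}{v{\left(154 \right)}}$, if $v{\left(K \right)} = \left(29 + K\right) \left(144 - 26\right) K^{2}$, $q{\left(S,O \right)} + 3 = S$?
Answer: $- \frac{149}{256061652} \approx -5.8189 \cdot 10^{-7}$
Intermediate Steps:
$q{\left(S,O \right)} = -3 + S$
$v{\left(K \right)} = K^{2} \left(3422 + 118 K\right)$ ($v{\left(K \right)} = \left(29 + K\right) 118 K^{2} = \left(3422 + 118 K\right) K^{2} = K^{2} \left(3422 + 118 K\right)$)
$\frac{q{\left(-295,272 \right)}}{v{\left(154 \right)}} = \frac{-3 - 295}{118 \cdot 154^{2} \left(29 + 154\right)} = - \frac{298}{118 \cdot 23716 \cdot 183} = - \frac{298}{512123304} = \left(-298\right) \frac{1}{512123304} = - \frac{149}{256061652}$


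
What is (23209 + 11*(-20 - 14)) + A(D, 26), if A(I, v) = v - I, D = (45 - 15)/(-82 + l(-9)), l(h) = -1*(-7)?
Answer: 114307/5 ≈ 22861.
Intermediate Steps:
l(h) = 7
D = -⅖ (D = (45 - 15)/(-82 + 7) = 30/(-75) = 30*(-1/75) = -⅖ ≈ -0.40000)
(23209 + 11*(-20 - 14)) + A(D, 26) = (23209 + 11*(-20 - 14)) + (26 - 1*(-⅖)) = (23209 + 11*(-34)) + (26 + ⅖) = (23209 - 374) + 132/5 = 22835 + 132/5 = 114307/5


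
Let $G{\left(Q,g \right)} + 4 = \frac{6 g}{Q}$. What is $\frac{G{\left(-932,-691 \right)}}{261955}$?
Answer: $\frac{209}{122071030} \approx 1.7121 \cdot 10^{-6}$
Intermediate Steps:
$G{\left(Q,g \right)} = -4 + \frac{6 g}{Q}$
$\frac{G{\left(-932,-691 \right)}}{261955} = \frac{-4 + 6 \left(-691\right) \frac{1}{-932}}{261955} = \left(-4 + 6 \left(-691\right) \left(- \frac{1}{932}\right)\right) \frac{1}{261955} = \left(-4 + \frac{2073}{466}\right) \frac{1}{261955} = \frac{209}{466} \cdot \frac{1}{261955} = \frac{209}{122071030}$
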